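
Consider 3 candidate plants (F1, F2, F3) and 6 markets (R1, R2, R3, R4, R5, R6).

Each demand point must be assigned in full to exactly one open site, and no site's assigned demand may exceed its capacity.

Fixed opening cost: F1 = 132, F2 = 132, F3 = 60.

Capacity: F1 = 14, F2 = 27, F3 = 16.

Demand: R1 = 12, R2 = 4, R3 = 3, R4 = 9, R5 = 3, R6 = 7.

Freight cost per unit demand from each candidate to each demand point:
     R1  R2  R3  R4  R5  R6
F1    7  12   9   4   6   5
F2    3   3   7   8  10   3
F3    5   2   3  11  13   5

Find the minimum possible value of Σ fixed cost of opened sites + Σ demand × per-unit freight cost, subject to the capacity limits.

382

Open {F2, F3}; cheapest assignment that respects the capacities:
  F2 (cap 27, load 24): R1, R4, R5 — cost 12×3 + 9×8 + 3×10 = 138
  F3 (cap 16, load 14): R2, R3, R6 — cost 4×2 + 3×3 + 7×5 = 52
  Shipping 190, fixed 192 → total 382.
  Any other capacity-feasible assignment to {F2, F3} ships for at least 190.
Compare {F1, F2}: its best feasible assignment gives total 408.
Compare {F1, F2, F3}: its best feasible assignment gives total 452.
Every other set of open sites that can feasibly serve all demand totals ≥ 408 even under its best assignment. Minimum: 382.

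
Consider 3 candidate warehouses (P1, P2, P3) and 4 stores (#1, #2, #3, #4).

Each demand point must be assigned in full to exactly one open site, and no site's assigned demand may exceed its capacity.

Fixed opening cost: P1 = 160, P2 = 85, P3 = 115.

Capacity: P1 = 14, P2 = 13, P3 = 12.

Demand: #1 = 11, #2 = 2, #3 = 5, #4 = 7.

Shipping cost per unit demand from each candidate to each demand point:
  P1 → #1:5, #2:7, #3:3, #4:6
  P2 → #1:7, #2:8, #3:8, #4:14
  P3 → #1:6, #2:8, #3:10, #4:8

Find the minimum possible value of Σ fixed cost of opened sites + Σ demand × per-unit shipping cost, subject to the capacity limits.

393

Open {P1, P2}; cheapest assignment that respects the capacities:
  P1 (cap 14, load 14): #2, #3, #4 — cost 2×7 + 5×3 + 7×6 = 71
  P2 (cap 13, load 11): #1 — cost 11×7 = 77
  Shipping 148, fixed 245 → total 393.
  Any other capacity-feasible assignment to {P1, P2} ships for at least 148.
Compare {P2, P3}: its best feasible assignment gives total 399.
Compare {P1, P3}: its best feasible assignment gives total 412.
Every other set of open sites that can feasibly serve all demand totals ≥ 399 even under its best assignment. Minimum: 393.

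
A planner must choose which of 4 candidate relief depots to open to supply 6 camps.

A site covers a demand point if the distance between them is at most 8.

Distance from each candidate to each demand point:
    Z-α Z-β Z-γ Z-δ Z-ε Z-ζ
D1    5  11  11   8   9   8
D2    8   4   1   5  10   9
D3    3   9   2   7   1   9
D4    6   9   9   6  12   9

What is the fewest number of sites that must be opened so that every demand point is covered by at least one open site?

Coverage sets (demand points within 8 of each site):
  D1: {Z-α, Z-δ, Z-ζ}
  D2: {Z-α, Z-β, Z-γ, Z-δ}
  D3: {Z-α, Z-γ, Z-δ, Z-ε}
  D4: {Z-α, Z-δ}
No 2 sites suffice: every size-2 union leaves at least one demand point uncovered.
But {D1, D2, D3} covers everything, so the minimum is 3.

3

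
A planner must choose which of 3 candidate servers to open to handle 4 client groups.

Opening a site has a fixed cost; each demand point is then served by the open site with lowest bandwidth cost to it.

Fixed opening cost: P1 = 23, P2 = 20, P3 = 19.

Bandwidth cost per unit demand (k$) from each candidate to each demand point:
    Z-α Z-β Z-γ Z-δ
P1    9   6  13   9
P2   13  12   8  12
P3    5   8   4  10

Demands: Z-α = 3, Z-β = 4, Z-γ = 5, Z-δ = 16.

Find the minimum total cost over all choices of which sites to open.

245

Open {P1, P3}: assign each demand point to its cheapest open site.
  Z-α→P3 3×5=15, Z-β→P1 4×6=24, Z-γ→P3 5×4=20, Z-δ→P1 16×9=144
  bandwidth cost 203, fixed 42 → total 245.
Compare {P3}: bandwidth cost 227 + fixed 19 = 246.
Compare {P1, P2, P3}: bandwidth cost 203 + fixed 62 = 265.
Compare {P2, P3}: bandwidth cost 227 + fixed 39 = 266.
All other subsets cost ≥ 246. Minimum total cost: 245.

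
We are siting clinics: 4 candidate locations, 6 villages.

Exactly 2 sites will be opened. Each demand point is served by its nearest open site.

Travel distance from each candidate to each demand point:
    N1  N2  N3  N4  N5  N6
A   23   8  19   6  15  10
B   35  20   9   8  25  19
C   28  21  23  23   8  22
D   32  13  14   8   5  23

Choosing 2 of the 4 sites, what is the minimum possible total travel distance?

Open {A, D}.
  N1→A 23, N2→A 8, N3→D 14, N4→A 6, N5→D 5, N6→A 10  ⇒ total 66.
Compare {A, B}: total 71.
Compare {A, C}: total 74.
No size-2 selection does better; minimum is 66.

66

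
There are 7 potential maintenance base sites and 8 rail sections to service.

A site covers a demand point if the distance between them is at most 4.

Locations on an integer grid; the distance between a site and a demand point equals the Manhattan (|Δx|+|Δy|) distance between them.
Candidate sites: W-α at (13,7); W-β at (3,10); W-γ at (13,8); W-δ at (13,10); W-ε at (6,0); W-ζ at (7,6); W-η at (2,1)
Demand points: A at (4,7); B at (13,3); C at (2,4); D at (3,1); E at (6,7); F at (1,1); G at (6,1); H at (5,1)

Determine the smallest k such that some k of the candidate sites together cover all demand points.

Coverage sets (demand points within 4 of each site):
  W-α: {B}
  W-β: {A}
  W-γ: {}
  W-δ: {}
  W-ε: {D, G, H}
  W-ζ: {A, E}
  W-η: {C, D, F, G, H}
No 2 sites suffice: every size-2 union leaves at least one demand point uncovered.
But {W-α, W-ζ, W-η} covers everything, so the minimum is 3.

3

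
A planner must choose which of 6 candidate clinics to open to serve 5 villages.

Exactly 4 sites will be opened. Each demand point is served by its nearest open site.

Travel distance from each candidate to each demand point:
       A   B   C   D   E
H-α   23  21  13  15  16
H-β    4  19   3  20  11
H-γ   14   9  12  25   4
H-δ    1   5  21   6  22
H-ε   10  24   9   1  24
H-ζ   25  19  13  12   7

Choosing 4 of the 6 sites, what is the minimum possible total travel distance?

Open {H-β, H-γ, H-δ, H-ε}.
  A→H-δ 1, B→H-δ 5, C→H-β 3, D→H-ε 1, E→H-γ 4  ⇒ total 14.
Compare {H-β, H-δ, H-ε, H-ζ}: total 17.
Compare {H-α, H-β, H-γ, H-δ}: total 19.
No size-4 selection does better; minimum is 14.

14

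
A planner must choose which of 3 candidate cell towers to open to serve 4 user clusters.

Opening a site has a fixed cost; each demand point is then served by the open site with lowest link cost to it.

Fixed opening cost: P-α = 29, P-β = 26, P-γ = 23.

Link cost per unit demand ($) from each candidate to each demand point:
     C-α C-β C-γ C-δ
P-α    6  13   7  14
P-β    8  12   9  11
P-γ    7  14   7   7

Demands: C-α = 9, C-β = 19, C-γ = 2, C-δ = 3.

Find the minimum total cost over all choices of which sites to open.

Open {P-β, P-γ}: assign each demand point to its cheapest open site.
  C-α→P-γ 9×7=63, C-β→P-β 19×12=228, C-γ→P-γ 2×7=14, C-δ→P-γ 3×7=21
  link cost 326, fixed 49 → total 375.
Compare {P-β}: link cost 351 + fixed 26 = 377.
Compare {P-α, P-β}: link cost 329 + fixed 55 = 384.
Compare {P-α}: link cost 357 + fixed 29 = 386.
All other subsets cost ≥ 377. Minimum total cost: 375.

375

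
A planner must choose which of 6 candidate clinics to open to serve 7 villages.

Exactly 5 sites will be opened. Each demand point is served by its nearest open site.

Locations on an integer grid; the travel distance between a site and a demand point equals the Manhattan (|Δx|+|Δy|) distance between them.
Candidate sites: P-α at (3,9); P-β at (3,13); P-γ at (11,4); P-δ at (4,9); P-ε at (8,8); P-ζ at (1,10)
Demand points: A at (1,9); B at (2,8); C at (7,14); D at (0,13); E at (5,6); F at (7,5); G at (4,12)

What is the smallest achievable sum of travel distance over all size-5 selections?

Open {P-α, P-β, P-δ, P-ε, P-ζ}.
  A→P-ζ 1, B→P-α 2, C→P-β 5, D→P-β 3, E→P-δ 4, F→P-ε 4, G→P-β 2  ⇒ total 21.
Compare {P-α, P-β, P-γ, P-δ, P-ε}: total 22.
Compare {P-α, P-β, P-γ, P-δ, P-ζ}: total 22.
No size-5 selection does better; minimum is 21.

21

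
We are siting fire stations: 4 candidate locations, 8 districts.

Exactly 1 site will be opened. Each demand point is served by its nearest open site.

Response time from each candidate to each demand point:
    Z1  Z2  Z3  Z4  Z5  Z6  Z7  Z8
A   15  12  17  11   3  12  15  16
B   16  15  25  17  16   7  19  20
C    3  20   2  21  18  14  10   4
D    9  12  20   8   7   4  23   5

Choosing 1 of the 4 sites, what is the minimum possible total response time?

Open {D}.
  Z1→D 9, Z2→D 12, Z3→D 20, Z4→D 8, Z5→D 7, Z6→D 4, Z7→D 23, Z8→D 5  ⇒ total 88.
Compare {C}: total 92.
Compare {A}: total 101.
No size-1 selection does better; minimum is 88.

88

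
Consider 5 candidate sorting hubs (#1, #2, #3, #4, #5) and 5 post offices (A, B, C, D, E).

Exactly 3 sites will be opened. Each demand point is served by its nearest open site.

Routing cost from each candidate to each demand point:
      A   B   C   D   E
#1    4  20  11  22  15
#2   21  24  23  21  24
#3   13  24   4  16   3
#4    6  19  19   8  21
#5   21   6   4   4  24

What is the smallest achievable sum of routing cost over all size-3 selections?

Open {#1, #3, #5}.
  A→#1 4, B→#5 6, C→#3 4, D→#5 4, E→#3 3  ⇒ total 21.
Compare {#3, #4, #5}: total 23.
Compare {#2, #3, #5}: total 30.
No size-3 selection does better; minimum is 21.

21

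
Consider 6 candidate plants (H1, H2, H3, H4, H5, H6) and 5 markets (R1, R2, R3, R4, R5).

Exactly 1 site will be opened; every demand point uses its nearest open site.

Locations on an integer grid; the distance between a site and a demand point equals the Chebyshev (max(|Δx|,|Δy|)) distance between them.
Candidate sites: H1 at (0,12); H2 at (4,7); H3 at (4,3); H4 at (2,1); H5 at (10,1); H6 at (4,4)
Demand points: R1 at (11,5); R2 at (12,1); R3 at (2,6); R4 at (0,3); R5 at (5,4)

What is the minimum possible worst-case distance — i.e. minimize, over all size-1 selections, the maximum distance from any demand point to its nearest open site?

8

Open {H2}.
  Farthest demand point is R2 at distance 8 (to H2); all others are ≤ 8.
With {H3} the worst case is 8.
With {H6} the worst case is 8.
No size-1 selection achieves below 8.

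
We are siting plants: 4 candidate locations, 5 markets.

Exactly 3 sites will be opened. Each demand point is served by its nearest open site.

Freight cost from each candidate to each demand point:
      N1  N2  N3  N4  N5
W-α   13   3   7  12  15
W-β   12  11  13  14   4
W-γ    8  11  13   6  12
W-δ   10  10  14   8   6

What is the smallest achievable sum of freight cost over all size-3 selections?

28

Open {W-α, W-β, W-γ}.
  N1→W-γ 8, N2→W-α 3, N3→W-α 7, N4→W-γ 6, N5→W-β 4  ⇒ total 28.
Compare {W-α, W-γ, W-δ}: total 30.
Compare {W-α, W-β, W-δ}: total 32.
No size-3 selection does better; minimum is 28.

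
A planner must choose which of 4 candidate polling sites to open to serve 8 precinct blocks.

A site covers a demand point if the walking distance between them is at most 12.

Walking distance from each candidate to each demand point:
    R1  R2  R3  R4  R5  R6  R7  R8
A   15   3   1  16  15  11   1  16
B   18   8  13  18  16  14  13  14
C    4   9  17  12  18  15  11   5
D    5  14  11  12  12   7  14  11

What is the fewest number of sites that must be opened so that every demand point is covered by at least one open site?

Coverage sets (demand points within 12 of each site):
  A: {R2, R3, R6, R7}
  B: {R2}
  C: {R1, R2, R4, R7, R8}
  D: {R1, R3, R4, R5, R6, R8}
No single site covers all 8 demand points.
But {A, D} covers everything, so the minimum is 2.

2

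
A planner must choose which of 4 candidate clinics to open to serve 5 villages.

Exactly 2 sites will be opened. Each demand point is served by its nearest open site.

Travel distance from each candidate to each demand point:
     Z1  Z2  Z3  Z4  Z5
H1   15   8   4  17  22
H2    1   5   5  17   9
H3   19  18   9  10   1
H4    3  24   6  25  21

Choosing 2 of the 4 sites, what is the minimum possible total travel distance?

Open {H2, H3}.
  Z1→H2 1, Z2→H2 5, Z3→H2 5, Z4→H3 10, Z5→H3 1  ⇒ total 22.
Compare {H1, H2}: total 36.
Compare {H2, H4}: total 37.
No size-2 selection does better; minimum is 22.

22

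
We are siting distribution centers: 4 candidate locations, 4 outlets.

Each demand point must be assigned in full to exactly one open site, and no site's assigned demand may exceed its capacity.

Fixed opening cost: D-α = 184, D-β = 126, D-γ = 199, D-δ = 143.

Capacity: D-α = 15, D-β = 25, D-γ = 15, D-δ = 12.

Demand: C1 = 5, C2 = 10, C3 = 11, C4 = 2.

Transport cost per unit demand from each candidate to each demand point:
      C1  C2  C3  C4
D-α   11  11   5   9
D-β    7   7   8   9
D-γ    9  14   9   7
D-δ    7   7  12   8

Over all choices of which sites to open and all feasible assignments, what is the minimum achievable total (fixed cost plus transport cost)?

478

Open {D-β, D-δ}; cheapest assignment that respects the capacities:
  D-β (cap 25, load 21): C2, C3 — cost 10×7 + 11×8 = 158
  D-δ (cap 12, load 7): C1, C4 — cost 5×7 + 2×8 = 51
  Shipping 209, fixed 269 → total 478.
  Any other capacity-feasible assignment to {D-β, D-δ} ships for at least 209.
Compare {D-α, D-β}: its best feasible assignment gives total 488.
Compare {D-β, D-γ}: its best feasible assignment gives total 542.
Every other set of open sites that can feasibly serve all demand totals ≥ 488 even under its best assignment. Minimum: 478.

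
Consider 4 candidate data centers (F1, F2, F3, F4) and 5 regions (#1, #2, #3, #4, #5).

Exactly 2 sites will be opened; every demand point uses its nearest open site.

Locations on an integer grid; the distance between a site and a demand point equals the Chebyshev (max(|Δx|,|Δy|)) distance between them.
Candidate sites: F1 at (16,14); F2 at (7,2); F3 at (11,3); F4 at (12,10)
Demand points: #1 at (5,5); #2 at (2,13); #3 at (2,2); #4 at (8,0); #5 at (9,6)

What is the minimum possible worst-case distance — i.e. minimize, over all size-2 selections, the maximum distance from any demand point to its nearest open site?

10

Open {F1, F3}.
  Farthest demand point is #2 at distance 10 (to F3); all others are ≤ 10.
With {F1, F4} the worst case is 10.
With {F2, F3} the worst case is 10.
No size-2 selection achieves below 10.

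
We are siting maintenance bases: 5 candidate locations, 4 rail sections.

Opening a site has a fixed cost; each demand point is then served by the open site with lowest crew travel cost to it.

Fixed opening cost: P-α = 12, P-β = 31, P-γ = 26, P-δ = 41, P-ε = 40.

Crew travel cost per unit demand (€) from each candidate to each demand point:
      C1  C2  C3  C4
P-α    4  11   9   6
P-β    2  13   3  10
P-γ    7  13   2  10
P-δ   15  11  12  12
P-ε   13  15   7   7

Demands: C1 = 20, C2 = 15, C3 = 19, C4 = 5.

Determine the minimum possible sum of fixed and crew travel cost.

335

Open {P-α, P-β}: assign each demand point to its cheapest open site.
  C1→P-β 20×2=40, C2→P-α 15×11=165, C3→P-β 19×3=57, C4→P-α 5×6=30
  crew travel cost 292, fixed 43 → total 335.
Compare {P-α, P-β, P-γ}: crew travel cost 273 + fixed 69 = 342.
Compare {P-α, P-γ}: crew travel cost 313 + fixed 38 = 351.
Compare {P-β}: crew travel cost 342 + fixed 31 = 373.
All other subsets cost ≥ 342. Minimum total cost: 335.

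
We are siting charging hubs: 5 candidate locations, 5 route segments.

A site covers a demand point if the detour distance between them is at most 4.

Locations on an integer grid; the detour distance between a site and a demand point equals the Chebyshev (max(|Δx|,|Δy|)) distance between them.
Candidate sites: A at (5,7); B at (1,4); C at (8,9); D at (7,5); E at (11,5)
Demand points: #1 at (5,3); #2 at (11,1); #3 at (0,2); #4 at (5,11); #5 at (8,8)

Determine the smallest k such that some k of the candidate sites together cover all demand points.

Coverage sets (demand points within 4 of each site):
  A: {#1, #4, #5}
  B: {#1, #3}
  C: {#4, #5}
  D: {#1, #2, #5}
  E: {#2, #5}
No 2 sites suffice: every size-2 union leaves at least one demand point uncovered.
But {A, B, D} covers everything, so the minimum is 3.

3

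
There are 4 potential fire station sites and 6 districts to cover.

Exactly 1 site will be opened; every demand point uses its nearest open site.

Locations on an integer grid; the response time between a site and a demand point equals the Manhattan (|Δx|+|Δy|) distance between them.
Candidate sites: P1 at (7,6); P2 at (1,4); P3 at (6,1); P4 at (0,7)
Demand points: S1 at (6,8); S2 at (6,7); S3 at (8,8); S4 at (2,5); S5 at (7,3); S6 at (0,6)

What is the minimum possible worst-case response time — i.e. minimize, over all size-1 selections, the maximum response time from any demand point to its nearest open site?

Open {P1}.
  Farthest demand point is S6 at response time 7 (to P1); all others are ≤ 7.
With {P2} the worst case is 11.
With {P3} the worst case is 11.
No size-1 selection achieves below 7.

7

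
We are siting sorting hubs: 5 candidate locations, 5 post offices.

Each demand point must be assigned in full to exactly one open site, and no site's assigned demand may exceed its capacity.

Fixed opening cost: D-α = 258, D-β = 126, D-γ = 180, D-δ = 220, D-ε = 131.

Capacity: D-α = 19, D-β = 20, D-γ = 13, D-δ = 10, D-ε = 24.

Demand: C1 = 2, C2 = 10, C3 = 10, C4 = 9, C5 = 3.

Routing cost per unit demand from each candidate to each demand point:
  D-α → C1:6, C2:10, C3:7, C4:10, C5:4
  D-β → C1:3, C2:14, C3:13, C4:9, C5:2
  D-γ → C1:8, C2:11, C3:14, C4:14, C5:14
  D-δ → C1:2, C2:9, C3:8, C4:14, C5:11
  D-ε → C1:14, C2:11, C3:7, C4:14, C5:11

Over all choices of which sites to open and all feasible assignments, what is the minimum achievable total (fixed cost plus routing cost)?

530

Open {D-β, D-ε}; cheapest assignment that respects the capacities:
  D-β (cap 20, load 14): C1, C4, C5 — cost 2×3 + 9×9 + 3×2 = 93
  D-ε (cap 24, load 20): C2, C3 — cost 10×11 + 10×7 = 180
  Shipping 273, fixed 257 → total 530.
  Any other capacity-feasible assignment to {D-β, D-ε} ships for at least 273.
Compare {D-γ, D-ε}: its best feasible assignment gives total 666.
Compare {D-α, D-ε}: its best feasible assignment gives total 683.
Every other set of open sites that can feasibly serve all demand totals ≥ 666 even under its best assignment. Minimum: 530.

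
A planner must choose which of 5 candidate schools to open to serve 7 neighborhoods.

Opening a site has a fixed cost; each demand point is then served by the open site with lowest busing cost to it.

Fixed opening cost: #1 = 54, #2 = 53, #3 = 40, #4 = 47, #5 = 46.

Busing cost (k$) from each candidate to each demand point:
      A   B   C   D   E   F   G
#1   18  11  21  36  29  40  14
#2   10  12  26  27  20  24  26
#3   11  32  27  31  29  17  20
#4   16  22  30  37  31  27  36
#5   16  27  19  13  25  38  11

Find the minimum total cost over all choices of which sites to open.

Open {#5}: assign each demand point to its cheapest open site.
  A→#5 16, B→#5 27, C→#5 19, D→#5 13, E→#5 25, F→#5 38, G→#5 11
  busing cost 149, fixed 46 → total 195.
Compare {#2}: busing cost 145 + fixed 53 = 198.
Compare {#3}: busing cost 167 + fixed 40 = 207.
Compare {#2, #5}: busing cost 109 + fixed 99 = 208.
All other subsets cost ≥ 198. Minimum total cost: 195.

195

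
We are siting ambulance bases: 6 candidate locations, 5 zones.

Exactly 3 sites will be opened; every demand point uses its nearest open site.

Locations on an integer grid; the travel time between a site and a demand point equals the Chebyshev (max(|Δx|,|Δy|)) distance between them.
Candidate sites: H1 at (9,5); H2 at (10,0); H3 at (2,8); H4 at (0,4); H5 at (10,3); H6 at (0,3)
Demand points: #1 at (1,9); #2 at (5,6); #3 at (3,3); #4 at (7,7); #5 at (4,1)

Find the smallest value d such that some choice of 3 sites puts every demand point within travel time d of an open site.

4

Open {H1, H3, H4}.
  Farthest demand point is #5 at travel time 4 (to H4); all others are ≤ 4.
With {H1, H3, H6} the worst case is 4.
With {H3, H4, H5} the worst case is 4.
No size-3 selection achieves below 4.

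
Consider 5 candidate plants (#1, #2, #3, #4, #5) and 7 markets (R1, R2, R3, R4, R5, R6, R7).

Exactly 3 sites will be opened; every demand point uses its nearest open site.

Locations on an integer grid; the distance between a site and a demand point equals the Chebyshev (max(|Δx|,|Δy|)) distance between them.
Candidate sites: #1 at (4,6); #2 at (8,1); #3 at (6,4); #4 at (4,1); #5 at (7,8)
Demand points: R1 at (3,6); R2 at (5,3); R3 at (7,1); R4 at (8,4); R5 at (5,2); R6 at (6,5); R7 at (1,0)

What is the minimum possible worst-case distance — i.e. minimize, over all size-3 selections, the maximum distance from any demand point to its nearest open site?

Open {#1, #2, #4}.
  Farthest demand point is R4 at distance 3 (to #2); all others are ≤ 3.
With {#1, #3, #4} the worst case is 3.
With {#2, #3, #4} the worst case is 3.
No size-3 selection achieves below 3.

3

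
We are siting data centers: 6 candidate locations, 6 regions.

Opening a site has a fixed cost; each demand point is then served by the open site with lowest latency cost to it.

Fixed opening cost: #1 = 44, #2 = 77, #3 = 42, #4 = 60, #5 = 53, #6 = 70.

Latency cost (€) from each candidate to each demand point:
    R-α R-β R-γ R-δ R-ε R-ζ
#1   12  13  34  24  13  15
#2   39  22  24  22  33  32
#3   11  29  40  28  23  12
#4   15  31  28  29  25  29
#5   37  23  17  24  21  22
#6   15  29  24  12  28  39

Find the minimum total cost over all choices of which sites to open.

155

Open {#1}: assign each demand point to its cheapest open site.
  R-α→#1 12, R-β→#1 13, R-γ→#1 34, R-δ→#1 24, R-ε→#1 13, R-ζ→#1 15
  latency cost 111, fixed 44 → total 155.
Compare {#3}: latency cost 143 + fixed 42 = 185.
Compare {#1, #5}: latency cost 94 + fixed 97 = 191.
Compare {#1, #3}: latency cost 107 + fixed 86 = 193.
All other subsets cost ≥ 185. Minimum total cost: 155.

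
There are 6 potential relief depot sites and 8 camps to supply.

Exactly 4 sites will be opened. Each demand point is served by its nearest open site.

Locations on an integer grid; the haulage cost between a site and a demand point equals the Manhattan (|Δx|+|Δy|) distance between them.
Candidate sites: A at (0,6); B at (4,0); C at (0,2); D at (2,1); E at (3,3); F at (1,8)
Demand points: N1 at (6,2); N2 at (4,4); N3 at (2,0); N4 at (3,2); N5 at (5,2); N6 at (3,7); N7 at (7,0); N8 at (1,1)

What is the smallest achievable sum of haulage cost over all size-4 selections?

18

Open {B, D, E, F}.
  N1→B 4, N2→E 2, N3→D 1, N4→E 1, N5→B 3, N6→F 3, N7→B 3, N8→D 1  ⇒ total 18.
Compare {A, B, D, E}: total 19.
Compare {B, C, D, E}: total 19.
No size-4 selection does better; minimum is 18.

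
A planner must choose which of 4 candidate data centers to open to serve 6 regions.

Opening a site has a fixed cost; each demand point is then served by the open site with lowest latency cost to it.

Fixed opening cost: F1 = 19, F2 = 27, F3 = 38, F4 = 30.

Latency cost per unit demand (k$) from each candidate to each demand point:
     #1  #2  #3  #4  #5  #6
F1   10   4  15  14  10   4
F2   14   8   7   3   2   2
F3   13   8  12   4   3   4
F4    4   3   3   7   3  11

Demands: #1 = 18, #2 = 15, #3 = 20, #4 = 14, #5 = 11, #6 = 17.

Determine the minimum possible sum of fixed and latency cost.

332

Open {F2, F4}: assign each demand point to its cheapest open site.
  #1→F4 18×4=72, #2→F4 15×3=45, #3→F4 20×3=60, #4→F2 14×3=42, #5→F2 11×2=22, #6→F2 17×2=34
  latency cost 275, fixed 57 → total 332.
Compare {F1, F2, F4}: latency cost 275 + fixed 76 = 351.
Compare {F2, F3, F4}: latency cost 275 + fixed 95 = 370.
Compare {F1, F2, F3, F4}: latency cost 275 + fixed 114 = 389.
All other subsets cost ≥ 351. Minimum total cost: 332.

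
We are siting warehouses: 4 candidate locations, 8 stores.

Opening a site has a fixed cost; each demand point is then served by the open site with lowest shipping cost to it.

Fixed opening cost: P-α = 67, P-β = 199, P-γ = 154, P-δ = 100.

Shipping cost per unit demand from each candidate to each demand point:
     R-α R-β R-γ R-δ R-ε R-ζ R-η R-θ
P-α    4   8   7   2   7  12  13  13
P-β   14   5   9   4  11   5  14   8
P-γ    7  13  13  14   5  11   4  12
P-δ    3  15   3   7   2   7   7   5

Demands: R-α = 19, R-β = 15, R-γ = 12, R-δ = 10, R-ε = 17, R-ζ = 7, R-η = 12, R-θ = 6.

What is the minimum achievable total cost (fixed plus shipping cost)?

597

Open {P-α, P-δ}: assign each demand point to its cheapest open site.
  R-α→P-δ 19×3=57, R-β→P-α 15×8=120, R-γ→P-δ 12×3=36, R-δ→P-α 10×2=20, R-ε→P-δ 17×2=34, R-ζ→P-δ 7×7=49, R-η→P-δ 12×7=84, R-θ→P-δ 6×5=30
  shipping cost 430, fixed 167 → total 597.
Compare {P-δ}: shipping cost 585 + fixed 100 = 685.
Compare {P-β, P-δ}: shipping cost 391 + fixed 299 = 690.
Compare {P-α, P-γ, P-δ}: shipping cost 394 + fixed 321 = 715.
All other subsets cost ≥ 685. Minimum total cost: 597.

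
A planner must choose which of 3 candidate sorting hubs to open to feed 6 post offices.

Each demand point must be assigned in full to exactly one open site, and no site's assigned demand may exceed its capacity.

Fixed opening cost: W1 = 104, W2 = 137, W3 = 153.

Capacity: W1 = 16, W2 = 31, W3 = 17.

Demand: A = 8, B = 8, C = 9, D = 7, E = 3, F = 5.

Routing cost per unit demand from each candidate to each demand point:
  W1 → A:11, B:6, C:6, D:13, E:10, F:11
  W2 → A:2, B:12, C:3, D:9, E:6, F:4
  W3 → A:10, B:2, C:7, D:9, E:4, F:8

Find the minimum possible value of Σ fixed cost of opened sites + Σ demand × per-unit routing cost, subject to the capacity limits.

Open {W2, W3}; cheapest assignment that respects the capacities:
  W2 (cap 31, load 29): A, C, D, F — cost 8×2 + 9×3 + 7×9 + 5×4 = 126
  W3 (cap 17, load 11): B, E — cost 8×2 + 3×4 = 28
  Shipping 154, fixed 290 → total 444.
  Any other capacity-feasible assignment to {W2, W3} ships for at least 154.
Compare {W1, W2}: its best feasible assignment gives total 445.
Compare {W1, W2, W3}: its best feasible assignment gives total 548.
Every other set of open sites that can feasibly serve all demand totals ≥ 445 even under its best assignment. Minimum: 444.

444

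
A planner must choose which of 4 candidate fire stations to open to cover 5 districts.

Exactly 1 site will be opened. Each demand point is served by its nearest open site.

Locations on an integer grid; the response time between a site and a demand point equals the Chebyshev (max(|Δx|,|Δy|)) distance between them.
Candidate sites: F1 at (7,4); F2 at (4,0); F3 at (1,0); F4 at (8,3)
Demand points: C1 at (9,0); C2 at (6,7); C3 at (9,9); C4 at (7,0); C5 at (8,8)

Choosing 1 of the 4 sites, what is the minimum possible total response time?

Open {F1}.
  C1→F1 4, C2→F1 3, C3→F1 5, C4→F1 4, C5→F1 4  ⇒ total 20.
Compare {F4}: total 21.
Compare {F2}: total 32.
No size-1 selection does better; minimum is 20.

20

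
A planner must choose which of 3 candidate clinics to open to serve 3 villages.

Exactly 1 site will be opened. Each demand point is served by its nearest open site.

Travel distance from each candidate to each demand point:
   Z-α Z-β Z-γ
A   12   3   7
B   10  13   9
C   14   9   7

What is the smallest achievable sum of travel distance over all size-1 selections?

22

Open {A}.
  Z-α→A 12, Z-β→A 3, Z-γ→A 7  ⇒ total 22.
Compare {C}: total 30.
Compare {B}: total 32.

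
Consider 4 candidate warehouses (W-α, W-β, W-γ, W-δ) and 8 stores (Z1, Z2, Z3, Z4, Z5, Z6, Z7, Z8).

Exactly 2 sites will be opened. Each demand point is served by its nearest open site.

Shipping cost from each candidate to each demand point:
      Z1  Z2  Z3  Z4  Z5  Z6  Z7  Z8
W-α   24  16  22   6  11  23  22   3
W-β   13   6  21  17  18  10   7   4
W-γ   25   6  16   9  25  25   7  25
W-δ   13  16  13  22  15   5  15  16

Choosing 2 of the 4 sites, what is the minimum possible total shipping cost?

77

Open {W-α, W-β}.
  Z1→W-β 13, Z2→W-β 6, Z3→W-β 21, Z4→W-α 6, Z5→W-α 11, Z6→W-β 10, Z7→W-β 7, Z8→W-α 3  ⇒ total 77.
Compare {W-β, W-δ}: total 80.
Compare {W-α, W-δ}: total 82.
No size-2 selection does better; minimum is 77.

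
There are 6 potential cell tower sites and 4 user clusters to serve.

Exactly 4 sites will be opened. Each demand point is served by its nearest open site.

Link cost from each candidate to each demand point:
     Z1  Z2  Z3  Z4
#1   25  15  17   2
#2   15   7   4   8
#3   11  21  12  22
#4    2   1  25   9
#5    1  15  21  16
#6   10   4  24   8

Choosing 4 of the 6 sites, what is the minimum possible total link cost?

Open {#1, #2, #4, #5}.
  Z1→#5 1, Z2→#4 1, Z3→#2 4, Z4→#1 2  ⇒ total 8.
Compare {#1, #2, #3, #4}: total 9.
Compare {#1, #2, #4, #6}: total 9.
No size-4 selection does better; minimum is 8.

8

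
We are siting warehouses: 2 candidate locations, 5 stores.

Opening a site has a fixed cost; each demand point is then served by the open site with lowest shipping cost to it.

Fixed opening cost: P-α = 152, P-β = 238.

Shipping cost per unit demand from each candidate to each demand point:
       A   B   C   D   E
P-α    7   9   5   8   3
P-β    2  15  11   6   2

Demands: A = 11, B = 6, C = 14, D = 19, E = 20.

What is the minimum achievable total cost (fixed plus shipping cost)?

Open {P-α}: assign each demand point to its cheapest open site.
  A→P-α 11×7=77, B→P-α 6×9=54, C→P-α 14×5=70, D→P-α 19×8=152, E→P-α 20×3=60
  shipping cost 413, fixed 152 → total 565.
Compare {P-β}: shipping cost 420 + fixed 238 = 658.
Compare {P-α, P-β}: shipping cost 300 + fixed 390 = 690.

565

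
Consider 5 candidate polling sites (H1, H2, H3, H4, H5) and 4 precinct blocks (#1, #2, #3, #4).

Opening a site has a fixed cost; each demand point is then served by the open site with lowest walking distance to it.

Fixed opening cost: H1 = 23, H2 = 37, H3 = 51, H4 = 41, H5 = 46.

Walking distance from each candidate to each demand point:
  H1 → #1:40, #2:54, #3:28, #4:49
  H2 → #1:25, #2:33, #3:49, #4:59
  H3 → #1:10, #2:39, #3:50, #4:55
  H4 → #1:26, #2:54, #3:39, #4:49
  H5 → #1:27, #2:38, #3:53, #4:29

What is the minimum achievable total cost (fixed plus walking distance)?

Open {H1, H5}: assign each demand point to its cheapest open site.
  #1→H5 27, #2→H5 38, #3→H1 28, #4→H5 29
  walking distance 122, fixed 69 → total 191.
Compare {H5}: walking distance 147 + fixed 46 = 193.
Compare {H1}: walking distance 171 + fixed 23 = 194.
Compare {H1, H2}: walking distance 135 + fixed 60 = 195.
All other subsets cost ≥ 193. Minimum total cost: 191.

191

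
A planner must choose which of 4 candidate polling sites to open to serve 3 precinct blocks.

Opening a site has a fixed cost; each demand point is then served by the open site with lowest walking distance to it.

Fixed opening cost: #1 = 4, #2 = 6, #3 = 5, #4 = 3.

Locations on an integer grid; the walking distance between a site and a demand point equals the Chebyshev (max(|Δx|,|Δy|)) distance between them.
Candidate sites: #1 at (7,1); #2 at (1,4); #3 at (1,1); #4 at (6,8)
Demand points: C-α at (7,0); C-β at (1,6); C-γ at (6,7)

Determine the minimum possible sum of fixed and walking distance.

14

Open {#1, #4}: assign each demand point to its cheapest open site.
  C-α→#1 1, C-β→#4 5, C-γ→#4 1
  walking distance 7, fixed 7 → total 14.
Compare {#1}: walking distance 13 + fixed 4 = 17.
Compare {#4}: walking distance 14 + fixed 3 = 17.
Compare {#1, #2, #4}: walking distance 4 + fixed 13 = 17.
All other subsets cost ≥ 17. Minimum total cost: 14.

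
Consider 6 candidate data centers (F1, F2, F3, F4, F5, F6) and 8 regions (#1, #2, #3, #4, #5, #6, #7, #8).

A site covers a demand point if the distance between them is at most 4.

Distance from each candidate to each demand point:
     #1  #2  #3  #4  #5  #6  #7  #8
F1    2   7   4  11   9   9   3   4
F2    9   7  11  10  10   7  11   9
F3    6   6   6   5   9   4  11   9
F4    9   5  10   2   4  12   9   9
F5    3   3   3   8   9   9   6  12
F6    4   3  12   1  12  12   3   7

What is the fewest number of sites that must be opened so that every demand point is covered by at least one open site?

4

Coverage sets (demand points within 4 of each site):
  F1: {#1, #3, #7, #8}
  F2: {}
  F3: {#6}
  F4: {#4, #5}
  F5: {#1, #2, #3}
  F6: {#1, #2, #4, #7}
No 3 sites suffice: every size-3 union leaves at least one demand point uncovered.
But {F1, F3, F4, F5} covers everything, so the minimum is 4.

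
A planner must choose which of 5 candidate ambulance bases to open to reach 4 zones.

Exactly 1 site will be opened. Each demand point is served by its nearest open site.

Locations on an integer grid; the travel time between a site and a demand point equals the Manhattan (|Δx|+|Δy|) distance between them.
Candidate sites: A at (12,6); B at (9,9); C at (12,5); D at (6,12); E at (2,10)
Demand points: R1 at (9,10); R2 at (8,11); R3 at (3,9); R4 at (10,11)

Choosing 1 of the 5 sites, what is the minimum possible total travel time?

Open {B}.
  R1→B 1, R2→B 3, R3→B 6, R4→B 3  ⇒ total 13.
Compare {D}: total 19.
Compare {E}: total 25.
No size-1 selection does better; minimum is 13.

13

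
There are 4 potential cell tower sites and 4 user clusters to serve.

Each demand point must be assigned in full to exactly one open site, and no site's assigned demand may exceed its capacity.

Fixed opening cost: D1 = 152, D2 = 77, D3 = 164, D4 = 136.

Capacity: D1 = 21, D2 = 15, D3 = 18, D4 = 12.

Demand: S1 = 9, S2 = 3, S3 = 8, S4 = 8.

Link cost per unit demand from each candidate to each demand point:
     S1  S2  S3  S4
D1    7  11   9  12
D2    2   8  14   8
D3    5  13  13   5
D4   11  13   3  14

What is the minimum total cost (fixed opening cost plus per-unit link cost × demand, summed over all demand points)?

427

Open {D2, D3}; cheapest assignment that respects the capacities:
  D2 (cap 15, load 12): S1, S2 — cost 9×2 + 3×8 = 42
  D3 (cap 18, load 16): S3, S4 — cost 8×13 + 8×5 = 144
  Shipping 186, fixed 241 → total 427.
  Any other capacity-feasible assignment to {D2, D3} ships for at least 186.
Compare {D1, D2}: its best feasible assignment gives total 439.
Compare {D3, D4}: its best feasible assignment gives total 448.
Every other set of open sites that can feasibly serve all demand totals ≥ 439 even under its best assignment. Minimum: 427.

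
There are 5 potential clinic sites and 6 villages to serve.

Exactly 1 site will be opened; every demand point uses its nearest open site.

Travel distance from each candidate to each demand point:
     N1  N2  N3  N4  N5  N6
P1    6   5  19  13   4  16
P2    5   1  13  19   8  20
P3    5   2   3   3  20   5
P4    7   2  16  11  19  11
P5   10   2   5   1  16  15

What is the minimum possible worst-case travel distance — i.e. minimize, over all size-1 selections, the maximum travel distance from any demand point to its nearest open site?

16

Open {P5}.
  Farthest demand point is N5 at travel distance 16 (to P5); all others are ≤ 16.
With {P1} the worst case is 19.
With {P4} the worst case is 19.
No size-1 selection achieves below 16.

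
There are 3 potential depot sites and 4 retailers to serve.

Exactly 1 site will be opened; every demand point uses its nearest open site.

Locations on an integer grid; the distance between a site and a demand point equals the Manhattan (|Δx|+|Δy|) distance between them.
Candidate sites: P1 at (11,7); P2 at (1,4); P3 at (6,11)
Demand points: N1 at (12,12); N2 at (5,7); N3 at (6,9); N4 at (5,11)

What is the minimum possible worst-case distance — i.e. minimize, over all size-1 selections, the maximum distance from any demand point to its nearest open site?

7

Open {P3}.
  Farthest demand point is N1 at distance 7 (to P3); all others are ≤ 7.
With {P1} the worst case is 10.
With {P2} the worst case is 19.
No size-1 selection achieves below 7.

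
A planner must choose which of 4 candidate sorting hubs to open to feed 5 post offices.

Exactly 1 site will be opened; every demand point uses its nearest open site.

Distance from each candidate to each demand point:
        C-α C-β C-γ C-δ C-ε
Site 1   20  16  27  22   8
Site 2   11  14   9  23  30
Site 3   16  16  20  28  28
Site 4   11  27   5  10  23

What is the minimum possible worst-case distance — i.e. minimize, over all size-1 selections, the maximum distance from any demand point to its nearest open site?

27

Open {Site 1}.
  Farthest demand point is C-γ at distance 27 (to Site 1); all others are ≤ 27.
With {Site 4} the worst case is 27.
With {Site 3} the worst case is 28.
No size-1 selection achieves below 27.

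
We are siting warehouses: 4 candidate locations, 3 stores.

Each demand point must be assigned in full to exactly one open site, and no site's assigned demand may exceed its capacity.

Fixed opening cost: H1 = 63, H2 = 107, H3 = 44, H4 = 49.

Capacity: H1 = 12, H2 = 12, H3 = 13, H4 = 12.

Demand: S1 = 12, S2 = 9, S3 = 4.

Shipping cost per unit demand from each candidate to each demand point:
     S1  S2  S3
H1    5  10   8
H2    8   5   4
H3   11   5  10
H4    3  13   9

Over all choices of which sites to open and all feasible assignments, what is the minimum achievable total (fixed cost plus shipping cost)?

214

Open {H3, H4}; cheapest assignment that respects the capacities:
  H3 (cap 13, load 13): S2, S3 — cost 9×5 + 4×10 = 85
  H4 (cap 12, load 12): S1 — cost 12×3 = 36
  Shipping 121, fixed 93 → total 214.
  Any other capacity-feasible assignment to {H3, H4} ships for at least 121.
Compare {H1, H3}: its best feasible assignment gives total 252.
Compare {H1, H3, H4}: its best feasible assignment gives total 269.
Every other set of open sites that can feasibly serve all demand totals ≥ 252 even under its best assignment. Minimum: 214.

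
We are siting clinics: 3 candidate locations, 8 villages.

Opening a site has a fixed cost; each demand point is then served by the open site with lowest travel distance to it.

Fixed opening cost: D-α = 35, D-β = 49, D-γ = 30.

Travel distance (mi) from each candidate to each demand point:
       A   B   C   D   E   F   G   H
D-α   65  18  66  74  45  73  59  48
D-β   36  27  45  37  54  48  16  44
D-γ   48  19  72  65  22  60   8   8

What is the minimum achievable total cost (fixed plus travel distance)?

302

Open {D-β, D-γ}: assign each demand point to its cheapest open site.
  A→D-β 36, B→D-γ 19, C→D-β 45, D→D-β 37, E→D-γ 22, F→D-β 48, G→D-γ 8, H→D-γ 8
  travel distance 223, fixed 79 → total 302.
Compare {D-γ}: travel distance 302 + fixed 30 = 332.
Compare {D-α, D-β, D-γ}: travel distance 222 + fixed 114 = 336.
Compare {D-β}: travel distance 307 + fixed 49 = 356.
All other subsets cost ≥ 332. Minimum total cost: 302.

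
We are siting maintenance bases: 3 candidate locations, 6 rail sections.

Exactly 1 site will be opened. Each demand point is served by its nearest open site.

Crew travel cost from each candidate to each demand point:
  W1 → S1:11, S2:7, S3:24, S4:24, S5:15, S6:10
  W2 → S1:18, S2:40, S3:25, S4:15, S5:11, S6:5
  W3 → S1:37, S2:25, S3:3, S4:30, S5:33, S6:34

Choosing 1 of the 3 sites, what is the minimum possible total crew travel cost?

91

Open {W1}.
  S1→W1 11, S2→W1 7, S3→W1 24, S4→W1 24, S5→W1 15, S6→W1 10  ⇒ total 91.
Compare {W2}: total 114.
Compare {W3}: total 162.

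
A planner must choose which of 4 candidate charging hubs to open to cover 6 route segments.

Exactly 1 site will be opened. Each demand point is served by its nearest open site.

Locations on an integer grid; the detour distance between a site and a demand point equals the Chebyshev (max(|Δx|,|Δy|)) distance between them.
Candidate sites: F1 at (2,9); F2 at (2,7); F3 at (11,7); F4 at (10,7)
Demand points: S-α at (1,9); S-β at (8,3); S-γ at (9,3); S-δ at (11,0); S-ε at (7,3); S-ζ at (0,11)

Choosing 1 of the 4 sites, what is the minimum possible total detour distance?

Open {F1}.
  S-α→F1 1, S-β→F1 6, S-γ→F1 7, S-δ→F1 9, S-ε→F1 6, S-ζ→F1 2  ⇒ total 31.
Compare {F2}: total 33.
Compare {F4}: total 38.
No size-1 selection does better; minimum is 31.

31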